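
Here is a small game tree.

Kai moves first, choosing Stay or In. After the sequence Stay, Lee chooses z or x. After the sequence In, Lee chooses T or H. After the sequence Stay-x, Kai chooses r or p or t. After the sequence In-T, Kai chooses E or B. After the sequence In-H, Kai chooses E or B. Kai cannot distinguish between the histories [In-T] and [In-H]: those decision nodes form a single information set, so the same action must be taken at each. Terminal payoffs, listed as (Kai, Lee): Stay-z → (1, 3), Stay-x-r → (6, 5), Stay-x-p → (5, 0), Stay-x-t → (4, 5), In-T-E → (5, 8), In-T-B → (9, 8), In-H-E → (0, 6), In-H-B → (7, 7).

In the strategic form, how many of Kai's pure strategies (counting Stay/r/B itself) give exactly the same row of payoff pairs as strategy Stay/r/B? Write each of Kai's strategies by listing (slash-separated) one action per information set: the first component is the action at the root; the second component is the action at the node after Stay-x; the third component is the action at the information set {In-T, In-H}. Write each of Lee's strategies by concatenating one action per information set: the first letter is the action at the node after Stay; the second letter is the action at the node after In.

Row for Stay/r/B (columns zT, zH, xT, xH): (1,3) (1,3) (6,5) (6,5).
Under Stay/r/B, Kai's choice at the information set {In-T, In-H} can never be reached regardless of what Lee does, so varying those choices leaves every outcome unchanged.
Holding the reachable choices fixed and varying the unreachable one freely already gives 2 equivalent strategies.
No other strategy reproduces this row, so those 2 are the full class: Stay/r/E, Stay/r/B.

2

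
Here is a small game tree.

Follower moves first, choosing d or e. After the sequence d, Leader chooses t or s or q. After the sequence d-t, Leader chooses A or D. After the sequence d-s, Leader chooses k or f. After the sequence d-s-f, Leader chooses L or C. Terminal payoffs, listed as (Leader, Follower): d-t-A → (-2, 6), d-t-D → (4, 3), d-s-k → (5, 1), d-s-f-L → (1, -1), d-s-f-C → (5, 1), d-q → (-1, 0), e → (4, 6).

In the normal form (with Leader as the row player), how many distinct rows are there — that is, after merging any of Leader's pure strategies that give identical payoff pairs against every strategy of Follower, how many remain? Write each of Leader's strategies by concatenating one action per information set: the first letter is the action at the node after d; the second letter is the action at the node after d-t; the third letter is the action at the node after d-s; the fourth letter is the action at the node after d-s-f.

5

Leader has 24 pure strategies: tAkL, tAkC, tAfL, tAfC, tDkL, tDkC, tDfL, tDfC, sAkL, sAkC, sAfL, sAfC, sDkL, sDkC, sDfL, sDfC, qAkL, qAkC, qAfL, qAfC, qDkL, qDkC, qDfL, qDfC. Columns: d, e.
{tAkL, tAkC, tAfL, tAfC} → row (-2,6) (4,6)
{tDkL, tDkC, tDfL, tDfC} → row (4,3) (4,6)
{sAkL, sAkC, sAfC, sDkL, sDkC, sDfC} → row (5,1) (4,6)
{sAfL, sDfL} → row (1,-1) (4,6)
{qAkL, qAkC, qAfL, qAfC, qDkL, qDkC, qDfL, qDfC} → row (-1,0) (4,6)
That's 5 distinct rows out of 24 strategies.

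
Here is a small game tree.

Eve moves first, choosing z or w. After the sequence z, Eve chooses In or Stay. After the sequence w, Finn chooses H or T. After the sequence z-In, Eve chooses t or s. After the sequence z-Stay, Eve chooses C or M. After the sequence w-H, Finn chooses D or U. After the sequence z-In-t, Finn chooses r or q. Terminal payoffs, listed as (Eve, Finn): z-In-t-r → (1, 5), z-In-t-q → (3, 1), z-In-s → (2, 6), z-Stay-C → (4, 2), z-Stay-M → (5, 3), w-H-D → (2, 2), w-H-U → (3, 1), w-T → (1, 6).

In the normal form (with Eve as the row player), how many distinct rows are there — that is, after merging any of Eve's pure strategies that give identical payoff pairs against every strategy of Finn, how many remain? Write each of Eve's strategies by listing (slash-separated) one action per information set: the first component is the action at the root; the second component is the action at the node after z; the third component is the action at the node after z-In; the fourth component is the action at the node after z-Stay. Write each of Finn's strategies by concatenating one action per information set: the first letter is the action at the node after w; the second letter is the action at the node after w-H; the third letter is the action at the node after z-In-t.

Eve has 16 pure strategies: z/In/t/C, z/In/t/M, z/In/s/C, z/In/s/M, z/Stay/t/C, z/Stay/t/M, z/Stay/s/C, z/Stay/s/M, w/In/t/C, w/In/t/M, w/In/s/C, w/In/s/M, w/Stay/t/C, w/Stay/t/M, w/Stay/s/C, w/Stay/s/M. Columns: HDr, HDq, HUr, HUq, TDr, TDq, TUr, TUq.
{z/In/t/C, z/In/t/M} → row (1,5) (3,1) (1,5) (3,1) (1,5) (3,1) (1,5) (3,1)
{z/In/s/C, z/In/s/M} → row (2,6) (2,6) (2,6) (2,6) (2,6) (2,6) (2,6) (2,6)
{z/Stay/t/C, z/Stay/s/C} → row (4,2) (4,2) (4,2) (4,2) (4,2) (4,2) (4,2) (4,2)
{z/Stay/t/M, z/Stay/s/M} → row (5,3) (5,3) (5,3) (5,3) (5,3) (5,3) (5,3) (5,3)
{w/In/t/C, w/In/t/M, w/In/s/C, w/In/s/M, w/Stay/t/C, w/Stay/t/M, w/Stay/s/C, w/Stay/s/M} → row (2,2) (2,2) (3,1) (3,1) (1,6) (1,6) (1,6) (1,6)
That's 5 distinct rows out of 16 strategies.

5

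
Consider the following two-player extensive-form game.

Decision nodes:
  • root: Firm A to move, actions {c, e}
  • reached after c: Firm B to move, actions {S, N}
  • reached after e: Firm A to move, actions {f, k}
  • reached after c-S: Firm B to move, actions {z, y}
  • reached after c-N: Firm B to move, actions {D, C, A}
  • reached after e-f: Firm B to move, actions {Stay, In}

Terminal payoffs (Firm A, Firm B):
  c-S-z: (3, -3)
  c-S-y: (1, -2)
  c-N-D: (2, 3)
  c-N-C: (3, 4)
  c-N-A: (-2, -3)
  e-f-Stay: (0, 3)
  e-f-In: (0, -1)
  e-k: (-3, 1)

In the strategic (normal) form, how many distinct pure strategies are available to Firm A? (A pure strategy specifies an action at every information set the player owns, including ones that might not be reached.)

4

Firm A owns the root with actions {c, e} — two choices.
Firm A owns the node after e with actions {f, k} — two choices.
A pure strategy fixes one action at each information set independently, so the count is the product 2 × 2 = 4.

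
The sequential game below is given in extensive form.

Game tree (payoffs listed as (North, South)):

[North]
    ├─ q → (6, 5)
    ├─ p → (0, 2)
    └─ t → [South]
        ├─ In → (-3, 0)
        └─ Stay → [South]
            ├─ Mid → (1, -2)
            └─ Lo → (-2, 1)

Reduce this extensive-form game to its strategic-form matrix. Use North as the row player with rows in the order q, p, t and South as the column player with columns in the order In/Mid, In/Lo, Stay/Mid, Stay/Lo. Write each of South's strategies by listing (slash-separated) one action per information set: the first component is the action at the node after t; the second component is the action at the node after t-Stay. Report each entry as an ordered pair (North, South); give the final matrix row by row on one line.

       In/Mid    In/Lo  Stay/Mid  Stay/Lo
   q    (6,5)    (6,5)    (6,5)    (6,5)
   p    (0,2)    (0,2)    (0,2)    (0,2)
   t   (-3,0)   (-3,0)   (1,-2)   (-2,1)

q: (6,5) (6,5) (6,5) (6,5) | p: (0,2) (0,2) (0,2) (0,2) | t: (-3,0) (-3,0) (1,-2) (-2,1)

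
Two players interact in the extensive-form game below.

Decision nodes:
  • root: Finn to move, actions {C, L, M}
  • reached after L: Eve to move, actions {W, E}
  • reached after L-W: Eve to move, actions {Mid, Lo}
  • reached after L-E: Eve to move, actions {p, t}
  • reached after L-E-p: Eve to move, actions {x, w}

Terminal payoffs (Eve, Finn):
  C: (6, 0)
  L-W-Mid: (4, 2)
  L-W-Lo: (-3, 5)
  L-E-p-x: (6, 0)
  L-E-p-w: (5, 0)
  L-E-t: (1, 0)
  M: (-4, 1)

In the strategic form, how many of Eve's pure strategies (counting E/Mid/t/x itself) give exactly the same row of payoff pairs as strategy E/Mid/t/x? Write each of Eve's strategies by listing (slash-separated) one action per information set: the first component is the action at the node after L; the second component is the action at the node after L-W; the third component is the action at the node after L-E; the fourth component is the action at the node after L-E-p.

Row for E/Mid/t/x (columns C, L, M): (6,0) (1,0) (-4,1).
Under E/Mid/t/x, Eve's choice at the node after L-W and at the node after L-E-p can never be reached regardless of what Finn does, so varying those choices leaves every outcome unchanged.
Holding the reachable choices fixed and varying the unreachable ones freely already gives 2 × 2 = 4 equivalent strategies.
No other strategy reproduces this row, so those 4 are the full class: E/Mid/t/x, E/Mid/t/w, E/Lo/t/x, E/Lo/t/w.

4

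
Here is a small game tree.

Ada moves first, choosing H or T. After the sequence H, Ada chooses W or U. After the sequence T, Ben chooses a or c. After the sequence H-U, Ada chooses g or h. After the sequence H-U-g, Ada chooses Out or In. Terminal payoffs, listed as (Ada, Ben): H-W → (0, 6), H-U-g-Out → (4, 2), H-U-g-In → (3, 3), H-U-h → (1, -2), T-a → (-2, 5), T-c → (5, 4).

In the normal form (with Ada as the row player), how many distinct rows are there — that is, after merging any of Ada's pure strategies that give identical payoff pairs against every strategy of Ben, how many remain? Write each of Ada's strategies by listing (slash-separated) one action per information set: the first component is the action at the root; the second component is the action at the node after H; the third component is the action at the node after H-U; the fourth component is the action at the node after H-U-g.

5

Ada has 16 pure strategies: H/W/g/Out, H/W/g/In, H/W/h/Out, H/W/h/In, H/U/g/Out, H/U/g/In, H/U/h/Out, H/U/h/In, T/W/g/Out, T/W/g/In, T/W/h/Out, T/W/h/In, T/U/g/Out, T/U/g/In, T/U/h/Out, T/U/h/In. Columns: a, c.
{H/W/g/Out, H/W/g/In, H/W/h/Out, H/W/h/In} → row (0,6) (0,6)
{H/U/g/Out} → row (4,2) (4,2)
{H/U/g/In} → row (3,3) (3,3)
{H/U/h/Out, H/U/h/In} → row (1,-2) (1,-2)
{T/W/g/Out, T/W/g/In, T/W/h/Out, T/W/h/In, T/U/g/Out, T/U/g/In, T/U/h/Out, T/U/h/In} → row (-2,5) (5,4)
That's 5 distinct rows out of 16 strategies.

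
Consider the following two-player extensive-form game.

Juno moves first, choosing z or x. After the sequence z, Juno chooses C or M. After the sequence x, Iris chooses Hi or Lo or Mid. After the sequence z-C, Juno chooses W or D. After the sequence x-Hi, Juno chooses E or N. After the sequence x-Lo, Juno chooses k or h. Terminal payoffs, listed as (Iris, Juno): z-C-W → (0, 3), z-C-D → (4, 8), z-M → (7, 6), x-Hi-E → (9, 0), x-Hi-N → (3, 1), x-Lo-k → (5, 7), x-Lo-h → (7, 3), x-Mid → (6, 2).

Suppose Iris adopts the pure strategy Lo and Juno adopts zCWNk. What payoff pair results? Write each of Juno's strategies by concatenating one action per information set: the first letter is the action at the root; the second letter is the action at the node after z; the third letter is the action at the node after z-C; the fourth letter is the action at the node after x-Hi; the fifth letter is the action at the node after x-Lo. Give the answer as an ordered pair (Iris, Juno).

Trace the play path from the root:
  Juno plays z
  Juno plays C at [z]
  Juno plays W at [z-C]
→ terminal payoff (0, 3).
(Iris's choice at the node after x is never reached on this path, so it doesn't affect the outcome.)

(0, 3)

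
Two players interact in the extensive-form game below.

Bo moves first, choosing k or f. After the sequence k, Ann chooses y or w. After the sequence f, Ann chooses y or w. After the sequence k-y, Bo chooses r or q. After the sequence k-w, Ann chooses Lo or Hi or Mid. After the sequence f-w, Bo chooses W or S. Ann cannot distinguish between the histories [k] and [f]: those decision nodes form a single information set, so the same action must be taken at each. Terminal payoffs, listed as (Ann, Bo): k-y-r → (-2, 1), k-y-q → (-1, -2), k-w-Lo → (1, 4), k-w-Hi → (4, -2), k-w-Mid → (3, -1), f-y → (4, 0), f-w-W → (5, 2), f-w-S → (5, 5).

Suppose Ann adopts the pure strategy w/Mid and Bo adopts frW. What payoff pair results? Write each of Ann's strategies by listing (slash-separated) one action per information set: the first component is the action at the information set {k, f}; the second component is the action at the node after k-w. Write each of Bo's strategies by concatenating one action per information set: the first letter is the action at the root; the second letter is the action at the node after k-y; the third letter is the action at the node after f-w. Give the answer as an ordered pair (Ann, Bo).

Trace the play path from the root:
  Bo plays f
  Ann plays w at [f]
  Bo plays W at [f-w]
→ terminal payoff (5, 2).
(Ann's choice at the node after k-w is never reached on this path, so it doesn't affect the outcome.)

(5, 2)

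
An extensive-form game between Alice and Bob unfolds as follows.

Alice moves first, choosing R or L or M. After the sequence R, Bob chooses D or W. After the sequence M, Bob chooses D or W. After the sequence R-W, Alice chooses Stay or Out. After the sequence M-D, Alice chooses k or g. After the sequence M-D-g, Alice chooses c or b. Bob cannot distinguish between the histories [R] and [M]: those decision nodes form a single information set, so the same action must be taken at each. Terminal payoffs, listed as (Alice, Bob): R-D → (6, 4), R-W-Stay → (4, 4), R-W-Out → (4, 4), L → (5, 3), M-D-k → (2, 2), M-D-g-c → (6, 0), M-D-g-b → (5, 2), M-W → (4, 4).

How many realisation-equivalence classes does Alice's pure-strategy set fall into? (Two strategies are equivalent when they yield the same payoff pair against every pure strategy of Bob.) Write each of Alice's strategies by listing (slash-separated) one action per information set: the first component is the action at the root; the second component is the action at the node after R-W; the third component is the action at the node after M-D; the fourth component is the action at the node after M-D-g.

5

Alice has 24 pure strategies: R/Stay/k/c, R/Stay/k/b, R/Stay/g/c, R/Stay/g/b, R/Out/k/c, R/Out/k/b, R/Out/g/c, R/Out/g/b, L/Stay/k/c, L/Stay/k/b, L/Stay/g/c, L/Stay/g/b, L/Out/k/c, L/Out/k/b, L/Out/g/c, L/Out/g/b, M/Stay/k/c, M/Stay/k/b, M/Stay/g/c, M/Stay/g/b, M/Out/k/c, M/Out/k/b, M/Out/g/c, M/Out/g/b. Columns: D, W.
{R/Stay/k/c, R/Stay/k/b, R/Stay/g/c, R/Stay/g/b, R/Out/k/c, R/Out/k/b, R/Out/g/c, R/Out/g/b} → row (6,4) (4,4)
{L/Stay/k/c, L/Stay/k/b, L/Stay/g/c, L/Stay/g/b, L/Out/k/c, L/Out/k/b, L/Out/g/c, L/Out/g/b} → row (5,3) (5,3)
{M/Stay/k/c, M/Stay/k/b, M/Out/k/c, M/Out/k/b} → row (2,2) (4,4)
{M/Stay/g/c, M/Out/g/c} → row (6,0) (4,4)
{M/Stay/g/b, M/Out/g/b} → row (5,2) (4,4)
That's 5 distinct rows out of 24 strategies.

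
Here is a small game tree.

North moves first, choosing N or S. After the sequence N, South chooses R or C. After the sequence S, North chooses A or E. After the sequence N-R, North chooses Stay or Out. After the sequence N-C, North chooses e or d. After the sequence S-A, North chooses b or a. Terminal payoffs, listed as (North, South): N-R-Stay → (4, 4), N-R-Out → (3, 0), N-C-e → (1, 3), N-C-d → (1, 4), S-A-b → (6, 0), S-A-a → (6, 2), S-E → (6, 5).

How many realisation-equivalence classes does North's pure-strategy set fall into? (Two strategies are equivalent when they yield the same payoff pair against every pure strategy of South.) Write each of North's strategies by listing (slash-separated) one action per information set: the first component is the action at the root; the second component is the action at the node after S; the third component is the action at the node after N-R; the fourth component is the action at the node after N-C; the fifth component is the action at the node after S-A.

North has 32 pure strategies: N/A/Stay/e/b, N/A/Stay/e/a, N/A/Stay/d/b, N/A/Stay/d/a, N/A/Out/e/b, N/A/Out/e/a, N/A/Out/d/b, N/A/Out/d/a, N/E/Stay/e/b, N/E/Stay/e/a, N/E/Stay/d/b, N/E/Stay/d/a, N/E/Out/e/b, N/E/Out/e/a, N/E/Out/d/b, N/E/Out/d/a, S/A/Stay/e/b, S/A/Stay/e/a, S/A/Stay/d/b, S/A/Stay/d/a, S/A/Out/e/b, S/A/Out/e/a, S/A/Out/d/b, S/A/Out/d/a, S/E/Stay/e/b, S/E/Stay/e/a, S/E/Stay/d/b, S/E/Stay/d/a, S/E/Out/e/b, S/E/Out/e/a, S/E/Out/d/b, S/E/Out/d/a. Columns: R, C.
{N/A/Stay/e/b, N/A/Stay/e/a, N/E/Stay/e/b, N/E/Stay/e/a} → row (4,4) (1,3)
{N/A/Stay/d/b, N/A/Stay/d/a, N/E/Stay/d/b, N/E/Stay/d/a} → row (4,4) (1,4)
{N/A/Out/e/b, N/A/Out/e/a, N/E/Out/e/b, N/E/Out/e/a} → row (3,0) (1,3)
{N/A/Out/d/b, N/A/Out/d/a, N/E/Out/d/b, N/E/Out/d/a} → row (3,0) (1,4)
{S/A/Stay/e/b, S/A/Stay/d/b, S/A/Out/e/b, S/A/Out/d/b} → row (6,0) (6,0)
{S/A/Stay/e/a, S/A/Stay/d/a, S/A/Out/e/a, S/A/Out/d/a} → row (6,2) (6,2)
{S/E/Stay/e/b, S/E/Stay/e/a, S/E/Stay/d/b, S/E/Stay/d/a, S/E/Out/e/b, S/E/Out/e/a, S/E/Out/d/b, S/E/Out/d/a} → row (6,5) (6,5)
That's 7 distinct rows out of 32 strategies.

7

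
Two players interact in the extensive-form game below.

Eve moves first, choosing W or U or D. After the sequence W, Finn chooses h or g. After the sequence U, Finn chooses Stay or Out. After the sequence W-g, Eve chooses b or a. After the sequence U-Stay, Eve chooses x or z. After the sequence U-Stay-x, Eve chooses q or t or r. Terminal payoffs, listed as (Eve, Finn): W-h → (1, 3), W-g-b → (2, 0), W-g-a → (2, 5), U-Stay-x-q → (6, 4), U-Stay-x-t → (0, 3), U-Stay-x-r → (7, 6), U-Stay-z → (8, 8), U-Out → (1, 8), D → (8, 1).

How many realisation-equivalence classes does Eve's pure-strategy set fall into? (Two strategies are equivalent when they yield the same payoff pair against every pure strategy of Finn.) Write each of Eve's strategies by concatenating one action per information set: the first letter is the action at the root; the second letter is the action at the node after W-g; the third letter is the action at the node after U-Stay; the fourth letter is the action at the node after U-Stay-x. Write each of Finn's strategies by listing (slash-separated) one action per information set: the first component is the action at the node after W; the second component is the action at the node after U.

Eve has 36 pure strategies: Wbxq, Wbxt, Wbxr, Wbzq, Wbzt, Wbzr, Waxq, Waxt, Waxr, Wazq, Wazt, Wazr, Ubxq, Ubxt, Ubxr, Ubzq, Ubzt, Ubzr, Uaxq, Uaxt, Uaxr, Uazq, Uazt, Uazr, Dbxq, Dbxt, Dbxr, Dbzq, Dbzt, Dbzr, Daxq, Daxt, Daxr, Dazq, Dazt, Dazr. Columns: h/Stay, h/Out, g/Stay, g/Out.
{Wbxq, Wbxt, Wbxr, Wbzq, Wbzt, Wbzr} → row (1,3) (1,3) (2,0) (2,0)
{Waxq, Waxt, Waxr, Wazq, Wazt, Wazr} → row (1,3) (1,3) (2,5) (2,5)
{Ubxq, Uaxq} → row (6,4) (1,8) (6,4) (1,8)
{Ubxt, Uaxt} → row (0,3) (1,8) (0,3) (1,8)
{Ubxr, Uaxr} → row (7,6) (1,8) (7,6) (1,8)
{Ubzq, Ubzt, Ubzr, Uazq, Uazt, Uazr} → row (8,8) (1,8) (8,8) (1,8)
{Dbxq, Dbxt, Dbxr, Dbzq, Dbzt, Dbzr, Daxq, Daxt, Daxr, Dazq, Dazt, Dazr} → row (8,1) (8,1) (8,1) (8,1)
That's 7 distinct rows out of 36 strategies.

7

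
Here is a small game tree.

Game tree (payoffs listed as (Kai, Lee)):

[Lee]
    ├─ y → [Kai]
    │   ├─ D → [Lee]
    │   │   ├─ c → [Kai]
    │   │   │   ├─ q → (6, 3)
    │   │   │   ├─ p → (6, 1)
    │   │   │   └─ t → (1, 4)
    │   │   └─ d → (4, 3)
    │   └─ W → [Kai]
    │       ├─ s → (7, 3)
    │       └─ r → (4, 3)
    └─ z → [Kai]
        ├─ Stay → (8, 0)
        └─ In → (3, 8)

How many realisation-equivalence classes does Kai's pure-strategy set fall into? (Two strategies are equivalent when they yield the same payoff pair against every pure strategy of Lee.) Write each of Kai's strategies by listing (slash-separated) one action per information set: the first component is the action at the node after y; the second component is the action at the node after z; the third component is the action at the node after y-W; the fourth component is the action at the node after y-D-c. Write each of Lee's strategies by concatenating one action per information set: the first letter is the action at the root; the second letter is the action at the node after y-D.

10

Kai has 24 pure strategies: D/Stay/s/q, D/Stay/s/p, D/Stay/s/t, D/Stay/r/q, D/Stay/r/p, D/Stay/r/t, D/In/s/q, D/In/s/p, D/In/s/t, D/In/r/q, D/In/r/p, D/In/r/t, W/Stay/s/q, W/Stay/s/p, W/Stay/s/t, W/Stay/r/q, W/Stay/r/p, W/Stay/r/t, W/In/s/q, W/In/s/p, W/In/s/t, W/In/r/q, W/In/r/p, W/In/r/t. Columns: yc, yd, zc, zd.
{D/Stay/s/q, D/Stay/r/q} → row (6,3) (4,3) (8,0) (8,0)
{D/Stay/s/p, D/Stay/r/p} → row (6,1) (4,3) (8,0) (8,0)
{D/Stay/s/t, D/Stay/r/t} → row (1,4) (4,3) (8,0) (8,0)
{D/In/s/q, D/In/r/q} → row (6,3) (4,3) (3,8) (3,8)
{D/In/s/p, D/In/r/p} → row (6,1) (4,3) (3,8) (3,8)
{D/In/s/t, D/In/r/t} → row (1,4) (4,3) (3,8) (3,8)
{W/Stay/s/q, W/Stay/s/p, W/Stay/s/t} → row (7,3) (7,3) (8,0) (8,0)
{W/Stay/r/q, W/Stay/r/p, W/Stay/r/t} → row (4,3) (4,3) (8,0) (8,0)
{W/In/s/q, W/In/s/p, W/In/s/t} → row (7,3) (7,3) (3,8) (3,8)
{W/In/r/q, W/In/r/p, W/In/r/t} → row (4,3) (4,3) (3,8) (3,8)
That's 10 distinct rows out of 24 strategies.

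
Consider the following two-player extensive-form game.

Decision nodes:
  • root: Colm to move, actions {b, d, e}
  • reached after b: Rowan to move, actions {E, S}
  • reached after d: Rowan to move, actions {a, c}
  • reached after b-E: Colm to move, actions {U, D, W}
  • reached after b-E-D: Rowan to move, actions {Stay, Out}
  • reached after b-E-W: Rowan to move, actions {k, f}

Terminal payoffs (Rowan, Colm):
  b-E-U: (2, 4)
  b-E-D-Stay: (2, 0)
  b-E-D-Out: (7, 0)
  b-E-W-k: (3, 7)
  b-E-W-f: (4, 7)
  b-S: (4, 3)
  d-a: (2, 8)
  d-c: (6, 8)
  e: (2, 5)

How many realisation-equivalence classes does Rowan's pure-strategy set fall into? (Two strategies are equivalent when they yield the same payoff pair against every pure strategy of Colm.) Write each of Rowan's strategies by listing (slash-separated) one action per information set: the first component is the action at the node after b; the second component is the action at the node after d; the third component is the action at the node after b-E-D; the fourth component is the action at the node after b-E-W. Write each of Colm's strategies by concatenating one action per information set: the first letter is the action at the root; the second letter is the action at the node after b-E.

10

Rowan has 16 pure strategies: E/a/Stay/k, E/a/Stay/f, E/a/Out/k, E/a/Out/f, E/c/Stay/k, E/c/Stay/f, E/c/Out/k, E/c/Out/f, S/a/Stay/k, S/a/Stay/f, S/a/Out/k, S/a/Out/f, S/c/Stay/k, S/c/Stay/f, S/c/Out/k, S/c/Out/f. Columns: bU, bD, bW, dU, dD, dW, eU, eD, eW.
{E/a/Stay/k} → row (2,4) (2,0) (3,7) (2,8) (2,8) (2,8) (2,5) (2,5) (2,5)
{E/a/Stay/f} → row (2,4) (2,0) (4,7) (2,8) (2,8) (2,8) (2,5) (2,5) (2,5)
{E/a/Out/k} → row (2,4) (7,0) (3,7) (2,8) (2,8) (2,8) (2,5) (2,5) (2,5)
{E/a/Out/f} → row (2,4) (7,0) (4,7) (2,8) (2,8) (2,8) (2,5) (2,5) (2,5)
{E/c/Stay/k} → row (2,4) (2,0) (3,7) (6,8) (6,8) (6,8) (2,5) (2,5) (2,5)
{E/c/Stay/f} → row (2,4) (2,0) (4,7) (6,8) (6,8) (6,8) (2,5) (2,5) (2,5)
{E/c/Out/k} → row (2,4) (7,0) (3,7) (6,8) (6,8) (6,8) (2,5) (2,5) (2,5)
{E/c/Out/f} → row (2,4) (7,0) (4,7) (6,8) (6,8) (6,8) (2,5) (2,5) (2,5)
{S/a/Stay/k, S/a/Stay/f, S/a/Out/k, S/a/Out/f} → row (4,3) (4,3) (4,3) (2,8) (2,8) (2,8) (2,5) (2,5) (2,5)
{S/c/Stay/k, S/c/Stay/f, S/c/Out/k, S/c/Out/f} → row (4,3) (4,3) (4,3) (6,8) (6,8) (6,8) (2,5) (2,5) (2,5)
That's 10 distinct rows out of 16 strategies.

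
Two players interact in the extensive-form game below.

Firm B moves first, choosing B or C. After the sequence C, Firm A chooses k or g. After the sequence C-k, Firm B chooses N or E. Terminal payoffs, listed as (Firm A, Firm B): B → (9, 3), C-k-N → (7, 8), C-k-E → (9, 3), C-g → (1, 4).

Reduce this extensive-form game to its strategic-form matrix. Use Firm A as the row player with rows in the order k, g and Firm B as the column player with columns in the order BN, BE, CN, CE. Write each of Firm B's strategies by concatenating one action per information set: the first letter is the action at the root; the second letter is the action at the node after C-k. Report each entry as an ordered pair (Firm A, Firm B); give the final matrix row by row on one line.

k: (9,3) (9,3) (7,8) (9,3) | g: (9,3) (9,3) (1,4) (1,4)

           BN       BE       CN       CE
   k    (9,3)    (9,3)    (7,8)    (9,3)
   g    (9,3)    (9,3)    (1,4)    (1,4)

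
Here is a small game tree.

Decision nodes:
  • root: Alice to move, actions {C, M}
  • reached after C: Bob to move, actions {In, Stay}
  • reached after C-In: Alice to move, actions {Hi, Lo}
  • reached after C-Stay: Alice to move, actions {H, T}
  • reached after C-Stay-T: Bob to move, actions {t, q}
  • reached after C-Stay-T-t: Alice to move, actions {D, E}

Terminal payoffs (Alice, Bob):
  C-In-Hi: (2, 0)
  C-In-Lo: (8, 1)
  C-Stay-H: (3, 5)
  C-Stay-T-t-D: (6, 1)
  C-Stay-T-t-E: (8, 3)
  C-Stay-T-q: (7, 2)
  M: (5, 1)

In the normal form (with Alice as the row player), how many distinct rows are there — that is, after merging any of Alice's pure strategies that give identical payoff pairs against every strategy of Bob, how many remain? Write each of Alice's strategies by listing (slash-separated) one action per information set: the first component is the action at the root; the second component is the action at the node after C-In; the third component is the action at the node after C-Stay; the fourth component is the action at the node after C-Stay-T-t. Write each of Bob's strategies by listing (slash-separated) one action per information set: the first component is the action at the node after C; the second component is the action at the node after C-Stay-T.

Alice has 16 pure strategies: C/Hi/H/D, C/Hi/H/E, C/Hi/T/D, C/Hi/T/E, C/Lo/H/D, C/Lo/H/E, C/Lo/T/D, C/Lo/T/E, M/Hi/H/D, M/Hi/H/E, M/Hi/T/D, M/Hi/T/E, M/Lo/H/D, M/Lo/H/E, M/Lo/T/D, M/Lo/T/E. Columns: In/t, In/q, Stay/t, Stay/q.
{C/Hi/H/D, C/Hi/H/E} → row (2,0) (2,0) (3,5) (3,5)
{C/Hi/T/D} → row (2,0) (2,0) (6,1) (7,2)
{C/Hi/T/E} → row (2,0) (2,0) (8,3) (7,2)
{C/Lo/H/D, C/Lo/H/E} → row (8,1) (8,1) (3,5) (3,5)
{C/Lo/T/D} → row (8,1) (8,1) (6,1) (7,2)
{C/Lo/T/E} → row (8,1) (8,1) (8,3) (7,2)
{M/Hi/H/D, M/Hi/H/E, M/Hi/T/D, M/Hi/T/E, M/Lo/H/D, M/Lo/H/E, M/Lo/T/D, M/Lo/T/E} → row (5,1) (5,1) (5,1) (5,1)
That's 7 distinct rows out of 16 strategies.

7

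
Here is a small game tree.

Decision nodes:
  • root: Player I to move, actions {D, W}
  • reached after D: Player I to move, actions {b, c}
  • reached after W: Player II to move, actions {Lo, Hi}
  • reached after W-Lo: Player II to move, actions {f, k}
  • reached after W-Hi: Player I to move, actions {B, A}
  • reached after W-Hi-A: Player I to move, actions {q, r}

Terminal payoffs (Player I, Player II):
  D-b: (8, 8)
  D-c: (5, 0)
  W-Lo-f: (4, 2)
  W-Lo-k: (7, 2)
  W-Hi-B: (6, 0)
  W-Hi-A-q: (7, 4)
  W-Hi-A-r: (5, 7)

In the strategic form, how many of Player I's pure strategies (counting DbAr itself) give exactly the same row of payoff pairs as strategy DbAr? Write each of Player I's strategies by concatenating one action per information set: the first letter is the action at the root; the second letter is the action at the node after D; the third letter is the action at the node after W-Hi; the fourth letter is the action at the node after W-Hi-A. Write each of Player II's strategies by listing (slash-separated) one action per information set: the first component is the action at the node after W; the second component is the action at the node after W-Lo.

Row for DbAr (columns Lo/f, Lo/k, Hi/f, Hi/k): (8,8) (8,8) (8,8) (8,8).
Under DbAr, Player I's choice at the node after W-Hi and at the node after W-Hi-A can never be reached regardless of what Player II does, so varying those choices leaves every outcome unchanged.
Holding the reachable choices fixed and varying the unreachable ones freely already gives 2 × 2 = 4 equivalent strategies.
No other strategy reproduces this row, so those 4 are the full class: DbBq, DbBr, DbAq, DbAr.

4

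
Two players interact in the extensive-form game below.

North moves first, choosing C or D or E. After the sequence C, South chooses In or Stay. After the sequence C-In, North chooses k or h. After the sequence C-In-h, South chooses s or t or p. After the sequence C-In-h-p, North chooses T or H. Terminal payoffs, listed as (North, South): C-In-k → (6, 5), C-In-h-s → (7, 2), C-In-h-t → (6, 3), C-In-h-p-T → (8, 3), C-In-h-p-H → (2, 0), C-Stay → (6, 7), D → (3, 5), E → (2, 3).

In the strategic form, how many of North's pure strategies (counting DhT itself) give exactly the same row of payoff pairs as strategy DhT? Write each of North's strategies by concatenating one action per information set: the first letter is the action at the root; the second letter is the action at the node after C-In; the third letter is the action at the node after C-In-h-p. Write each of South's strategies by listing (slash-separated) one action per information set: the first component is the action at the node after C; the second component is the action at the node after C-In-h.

4

Row for DhT (columns In/s, In/t, In/p, Stay/s, Stay/t, Stay/p): (3,5) (3,5) (3,5) (3,5) (3,5) (3,5).
Under DhT, North's choice at the node after C-In and at the node after C-In-h-p can never be reached regardless of what South does, so varying those choices leaves every outcome unchanged.
Holding the reachable choices fixed and varying the unreachable ones freely already gives 2 × 2 = 4 equivalent strategies.
No other strategy reproduces this row, so those 4 are the full class: DkT, DkH, DhT, DhH.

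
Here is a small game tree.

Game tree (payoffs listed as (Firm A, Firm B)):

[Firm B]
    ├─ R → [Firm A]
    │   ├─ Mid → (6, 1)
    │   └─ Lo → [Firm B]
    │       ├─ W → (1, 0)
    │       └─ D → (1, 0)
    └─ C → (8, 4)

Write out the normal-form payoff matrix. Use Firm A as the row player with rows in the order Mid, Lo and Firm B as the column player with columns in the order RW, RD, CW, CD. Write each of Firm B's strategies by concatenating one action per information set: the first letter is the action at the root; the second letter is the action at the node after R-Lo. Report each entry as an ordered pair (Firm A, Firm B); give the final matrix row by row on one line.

Mid: (6,1) (6,1) (8,4) (8,4) | Lo: (1,0) (1,0) (8,4) (8,4)

Row Mid: RW→(6,1), RD→(6,1), CW→(8,4), CD→(8,4)
Row Lo: RW→(1,0), RD→(1,0), CW→(8,4), CD→(8,4)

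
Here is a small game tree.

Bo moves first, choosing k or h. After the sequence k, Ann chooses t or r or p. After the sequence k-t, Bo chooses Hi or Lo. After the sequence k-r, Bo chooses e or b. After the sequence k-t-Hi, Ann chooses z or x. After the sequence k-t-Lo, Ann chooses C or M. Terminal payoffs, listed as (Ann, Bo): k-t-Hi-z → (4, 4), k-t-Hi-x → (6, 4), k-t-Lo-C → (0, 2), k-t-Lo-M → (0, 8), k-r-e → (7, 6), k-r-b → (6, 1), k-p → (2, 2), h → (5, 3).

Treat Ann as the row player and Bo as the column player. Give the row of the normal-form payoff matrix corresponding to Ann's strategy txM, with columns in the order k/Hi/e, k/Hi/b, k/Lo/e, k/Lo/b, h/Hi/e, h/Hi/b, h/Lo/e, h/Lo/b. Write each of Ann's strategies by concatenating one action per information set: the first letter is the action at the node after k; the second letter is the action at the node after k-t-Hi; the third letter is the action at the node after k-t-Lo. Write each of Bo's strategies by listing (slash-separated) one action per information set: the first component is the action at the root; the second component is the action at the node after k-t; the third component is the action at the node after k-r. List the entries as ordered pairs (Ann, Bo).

vs k/Hi/e: Bo plays k → Ann plays t at [k] → Bo plays Hi at [k-t] → Ann plays x at [k-t-Hi] → (6, 4)
vs k/Hi/b: Bo plays k → Ann plays t at [k] → Bo plays Hi at [k-t] → Ann plays x at [k-t-Hi] → (6, 4)
vs k/Lo/e: Bo plays k → Ann plays t at [k] → Bo plays Lo at [k-t] → Ann plays M at [k-t-Lo] → (0, 8)
vs k/Lo/b: Bo plays k → Ann plays t at [k] → Bo plays Lo at [k-t] → Ann plays M at [k-t-Lo] → (0, 8)
vs h/Hi/e: Bo plays h → (5, 3)
vs h/Hi/b: Bo plays h → (5, 3)
vs h/Lo/e: Bo plays h → (5, 3)
vs h/Lo/b: Bo plays h → (5, 3)

(6,4) (6,4) (0,8) (0,8) (5,3) (5,3) (5,3) (5,3)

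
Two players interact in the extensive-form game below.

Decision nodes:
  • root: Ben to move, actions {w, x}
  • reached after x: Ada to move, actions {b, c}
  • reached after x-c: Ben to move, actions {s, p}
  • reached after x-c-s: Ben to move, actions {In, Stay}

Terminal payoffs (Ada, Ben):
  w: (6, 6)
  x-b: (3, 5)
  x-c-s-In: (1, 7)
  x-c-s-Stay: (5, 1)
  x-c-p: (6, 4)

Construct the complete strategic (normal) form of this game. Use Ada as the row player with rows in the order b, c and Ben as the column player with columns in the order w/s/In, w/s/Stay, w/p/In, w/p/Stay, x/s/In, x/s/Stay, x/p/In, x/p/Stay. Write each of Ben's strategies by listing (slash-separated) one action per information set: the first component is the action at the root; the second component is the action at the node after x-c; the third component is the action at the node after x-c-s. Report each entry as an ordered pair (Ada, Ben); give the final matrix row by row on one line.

b: (6,6) (6,6) (6,6) (6,6) (3,5) (3,5) (3,5) (3,5) | c: (6,6) (6,6) (6,6) (6,6) (1,7) (5,1) (6,4) (6,4)

       w/s/In  w/s/Stay   w/p/In  w/p/Stay   x/s/In  x/s/Stay   x/p/In  x/p/Stay
   b    (6,6)    (6,6)    (6,6)    (6,6)    (3,5)    (3,5)    (3,5)    (3,5)
   c    (6,6)    (6,6)    (6,6)    (6,6)    (1,7)    (5,1)    (6,4)    (6,4)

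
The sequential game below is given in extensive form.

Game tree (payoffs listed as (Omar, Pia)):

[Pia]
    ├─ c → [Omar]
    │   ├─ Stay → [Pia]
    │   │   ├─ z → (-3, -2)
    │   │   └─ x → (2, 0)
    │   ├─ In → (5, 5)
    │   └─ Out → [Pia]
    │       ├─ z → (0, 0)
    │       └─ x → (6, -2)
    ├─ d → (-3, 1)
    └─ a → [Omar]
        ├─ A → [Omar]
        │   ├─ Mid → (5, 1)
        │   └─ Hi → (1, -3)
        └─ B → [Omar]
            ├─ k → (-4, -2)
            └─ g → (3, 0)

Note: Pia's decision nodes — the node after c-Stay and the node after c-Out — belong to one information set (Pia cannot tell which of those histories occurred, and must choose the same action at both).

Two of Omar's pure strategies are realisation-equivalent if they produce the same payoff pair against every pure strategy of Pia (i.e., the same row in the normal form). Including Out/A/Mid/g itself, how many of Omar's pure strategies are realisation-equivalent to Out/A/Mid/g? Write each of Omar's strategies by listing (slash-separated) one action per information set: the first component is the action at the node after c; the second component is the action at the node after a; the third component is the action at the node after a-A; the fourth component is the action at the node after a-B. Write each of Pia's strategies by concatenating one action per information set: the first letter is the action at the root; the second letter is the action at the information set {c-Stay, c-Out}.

2

Row for Out/A/Mid/g (columns cz, cx, dz, dx, az, ax): (0,0) (6,-2) (-3,1) (-3,1) (5,1) (5,1).
Under Out/A/Mid/g, Omar's choice at the node after a-B can never be reached regardless of what Pia does, so varying those choices leaves every outcome unchanged.
Holding the reachable choices fixed and varying the unreachable one freely already gives 2 equivalent strategies.
No other strategy reproduces this row, so those 2 are the full class: Out/A/Mid/k, Out/A/Mid/g.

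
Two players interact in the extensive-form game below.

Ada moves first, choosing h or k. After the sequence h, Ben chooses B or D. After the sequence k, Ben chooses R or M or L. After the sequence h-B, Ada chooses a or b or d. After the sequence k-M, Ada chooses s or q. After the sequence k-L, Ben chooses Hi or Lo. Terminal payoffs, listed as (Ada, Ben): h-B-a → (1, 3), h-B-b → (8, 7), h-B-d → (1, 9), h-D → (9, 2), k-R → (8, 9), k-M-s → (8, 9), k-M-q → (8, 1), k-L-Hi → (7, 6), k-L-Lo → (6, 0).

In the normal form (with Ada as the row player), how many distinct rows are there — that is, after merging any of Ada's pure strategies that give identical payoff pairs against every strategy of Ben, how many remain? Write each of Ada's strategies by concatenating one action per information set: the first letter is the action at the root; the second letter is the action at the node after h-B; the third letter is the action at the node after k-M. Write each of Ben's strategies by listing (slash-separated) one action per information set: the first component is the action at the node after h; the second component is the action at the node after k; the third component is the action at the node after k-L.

Ada has 12 pure strategies: has, haq, hbs, hbq, hds, hdq, kas, kaq, kbs, kbq, kds, kdq. Columns: B/R/Hi, B/R/Lo, B/M/Hi, B/M/Lo, B/L/Hi, B/L/Lo, D/R/Hi, D/R/Lo, D/M/Hi, D/M/Lo, D/L/Hi, D/L/Lo.
{has, haq} → row (1,3) (1,3) (1,3) (1,3) (1,3) (1,3) (9,2) (9,2) (9,2) (9,2) (9,2) (9,2)
{hbs, hbq} → row (8,7) (8,7) (8,7) (8,7) (8,7) (8,7) (9,2) (9,2) (9,2) (9,2) (9,2) (9,2)
{hds, hdq} → row (1,9) (1,9) (1,9) (1,9) (1,9) (1,9) (9,2) (9,2) (9,2) (9,2) (9,2) (9,2)
{kas, kbs, kds} → row (8,9) (8,9) (8,9) (8,9) (7,6) (6,0) (8,9) (8,9) (8,9) (8,9) (7,6) (6,0)
{kaq, kbq, kdq} → row (8,9) (8,9) (8,1) (8,1) (7,6) (6,0) (8,9) (8,9) (8,1) (8,1) (7,6) (6,0)
That's 5 distinct rows out of 12 strategies.

5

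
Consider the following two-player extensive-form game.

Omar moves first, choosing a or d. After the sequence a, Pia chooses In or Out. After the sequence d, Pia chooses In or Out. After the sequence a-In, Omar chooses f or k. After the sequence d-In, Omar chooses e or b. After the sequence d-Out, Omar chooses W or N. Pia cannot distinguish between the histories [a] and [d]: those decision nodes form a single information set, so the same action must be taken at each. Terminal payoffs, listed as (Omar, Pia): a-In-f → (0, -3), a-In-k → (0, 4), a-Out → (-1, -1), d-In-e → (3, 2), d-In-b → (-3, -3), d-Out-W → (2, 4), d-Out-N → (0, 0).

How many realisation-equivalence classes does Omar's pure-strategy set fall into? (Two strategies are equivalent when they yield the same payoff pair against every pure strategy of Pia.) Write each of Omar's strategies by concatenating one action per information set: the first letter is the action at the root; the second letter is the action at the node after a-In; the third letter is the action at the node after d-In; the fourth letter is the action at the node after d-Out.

6

Omar has 16 pure strategies: afeW, afeN, afbW, afbN, akeW, akeN, akbW, akbN, dfeW, dfeN, dfbW, dfbN, dkeW, dkeN, dkbW, dkbN. Columns: In, Out.
{afeW, afeN, afbW, afbN} → row (0,-3) (-1,-1)
{akeW, akeN, akbW, akbN} → row (0,4) (-1,-1)
{dfeW, dkeW} → row (3,2) (2,4)
{dfeN, dkeN} → row (3,2) (0,0)
{dfbW, dkbW} → row (-3,-3) (2,4)
{dfbN, dkbN} → row (-3,-3) (0,0)
That's 6 distinct rows out of 16 strategies.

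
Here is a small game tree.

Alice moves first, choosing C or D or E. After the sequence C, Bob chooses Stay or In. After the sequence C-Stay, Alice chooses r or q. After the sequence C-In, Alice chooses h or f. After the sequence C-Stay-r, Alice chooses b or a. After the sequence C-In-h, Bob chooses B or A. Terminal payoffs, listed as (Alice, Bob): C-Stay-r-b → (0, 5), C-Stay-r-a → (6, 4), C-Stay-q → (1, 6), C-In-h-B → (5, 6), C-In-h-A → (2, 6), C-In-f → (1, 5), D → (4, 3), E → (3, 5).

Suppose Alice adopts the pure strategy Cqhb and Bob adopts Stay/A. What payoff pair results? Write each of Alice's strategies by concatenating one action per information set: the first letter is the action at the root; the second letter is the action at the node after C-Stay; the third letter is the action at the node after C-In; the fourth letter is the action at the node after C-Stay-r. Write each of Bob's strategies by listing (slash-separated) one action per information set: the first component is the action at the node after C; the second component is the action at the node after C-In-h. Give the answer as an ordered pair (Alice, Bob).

Trace the play path from the root:
  Alice plays C
  Bob plays Stay at [C]
  Alice plays q at [C-Stay]
→ terminal payoff (1, 6).
(Alice's choice at the node after C-In is never reached on this path, so it doesn't affect the outcome.)

(1, 6)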